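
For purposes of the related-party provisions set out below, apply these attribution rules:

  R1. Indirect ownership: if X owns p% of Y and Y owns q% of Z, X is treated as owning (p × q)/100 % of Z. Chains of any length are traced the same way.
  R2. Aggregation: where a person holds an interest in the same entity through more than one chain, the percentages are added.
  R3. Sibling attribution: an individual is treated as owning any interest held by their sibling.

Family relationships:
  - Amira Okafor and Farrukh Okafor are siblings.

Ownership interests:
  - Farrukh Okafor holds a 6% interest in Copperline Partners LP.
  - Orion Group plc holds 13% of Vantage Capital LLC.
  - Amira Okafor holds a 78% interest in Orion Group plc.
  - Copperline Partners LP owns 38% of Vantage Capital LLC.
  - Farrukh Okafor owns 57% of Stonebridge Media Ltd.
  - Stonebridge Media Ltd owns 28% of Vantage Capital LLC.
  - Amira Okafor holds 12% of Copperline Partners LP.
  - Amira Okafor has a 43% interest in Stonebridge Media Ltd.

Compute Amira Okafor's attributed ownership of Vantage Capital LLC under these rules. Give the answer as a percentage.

By sibling attribution (R3), Amira Okafor is treated as also owning Farrukh Okafor's interest in Copperline Partners LP, giving 12% + 6% = 18%.
By sibling attribution (R3), Amira Okafor is treated as also owning Farrukh Okafor's interest in Stonebridge Media Ltd, giving 43% + 57% = 100%.
Chain via Copperline Partners LP (R1): 18% × 38% = 6.84% of Vantage Capital LLC.
Chain via Stonebridge Media Ltd (R1): 100% × 28% = 28% of Vantage Capital LLC.
Chain via Orion Group plc (R1): 78% × 13% = 10.14% of Vantage Capital LLC.
Aggregating (R2): 6.84% + 28% + 10.14% = 44.98%.

44.98%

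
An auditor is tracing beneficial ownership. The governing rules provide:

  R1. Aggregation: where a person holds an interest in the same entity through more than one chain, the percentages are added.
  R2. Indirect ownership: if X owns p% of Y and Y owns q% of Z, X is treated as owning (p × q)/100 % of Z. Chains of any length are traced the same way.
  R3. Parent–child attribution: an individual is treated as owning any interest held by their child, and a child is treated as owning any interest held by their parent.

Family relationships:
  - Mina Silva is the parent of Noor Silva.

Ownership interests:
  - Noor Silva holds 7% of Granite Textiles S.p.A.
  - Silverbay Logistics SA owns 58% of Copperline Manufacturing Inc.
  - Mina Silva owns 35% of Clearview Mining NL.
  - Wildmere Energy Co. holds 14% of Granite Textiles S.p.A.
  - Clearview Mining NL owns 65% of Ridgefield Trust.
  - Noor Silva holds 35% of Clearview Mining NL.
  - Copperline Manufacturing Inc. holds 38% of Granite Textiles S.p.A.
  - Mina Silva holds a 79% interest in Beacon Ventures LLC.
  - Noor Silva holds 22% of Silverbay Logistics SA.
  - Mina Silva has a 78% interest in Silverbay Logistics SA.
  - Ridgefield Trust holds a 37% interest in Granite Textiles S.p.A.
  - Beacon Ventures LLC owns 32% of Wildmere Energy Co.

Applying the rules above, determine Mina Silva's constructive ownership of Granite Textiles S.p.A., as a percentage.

By parent–child attribution (R3), Mina Silva is treated as also owning Noor Silva's interest in Silverbay Logistics SA, giving 78% + 22% = 100%.
By parent–child attribution (R3), Mina Silva is treated as also owning Noor Silva's interest in Clearview Mining NL, giving 35% + 35% = 70%.
By parent–child attribution (R3), Mina Silva is treated as owning Noor Silva's 7% interest in Granite Textiles S.p.A.
Chain via Silverbay Logistics SA → Copperline Manufacturing Inc. (R2): 100% × 58% × 38% = 22.04% of Granite Textiles S.p.A.
Chain via Clearview Mining NL → Ridgefield Trust (R2): 70% × 65% × 37% = 16.835% of Granite Textiles S.p.A.
Chain via Beacon Ventures LLC → Wildmere Energy Co. (R2): 79% × 32% × 14% = 3.5392% of Granite Textiles S.p.A.
Direct interest in Granite Textiles S.p.A: 7%.
Aggregating (R1): 22.04% + 16.835% + 3.5392% + 7% = 49.4142%.

49.4142%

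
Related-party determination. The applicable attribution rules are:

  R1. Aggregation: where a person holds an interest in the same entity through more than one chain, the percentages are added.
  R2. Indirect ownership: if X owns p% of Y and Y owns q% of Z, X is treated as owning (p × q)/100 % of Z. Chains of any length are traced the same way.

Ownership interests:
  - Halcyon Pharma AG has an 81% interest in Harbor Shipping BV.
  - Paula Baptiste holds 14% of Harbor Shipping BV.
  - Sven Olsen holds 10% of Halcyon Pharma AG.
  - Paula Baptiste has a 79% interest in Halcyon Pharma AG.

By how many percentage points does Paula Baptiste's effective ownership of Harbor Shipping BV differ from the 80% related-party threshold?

Chain via Halcyon Pharma AG (R2): 79% × 81% = 63.99% of Harbor Shipping BV.
Direct interest in Harbor Shipping BV: 14%.
Aggregating (R1): 63.99% + 14% = 77.99%.
77.99% falls short of the 80% threshold by 2.01 percentage points.

2.01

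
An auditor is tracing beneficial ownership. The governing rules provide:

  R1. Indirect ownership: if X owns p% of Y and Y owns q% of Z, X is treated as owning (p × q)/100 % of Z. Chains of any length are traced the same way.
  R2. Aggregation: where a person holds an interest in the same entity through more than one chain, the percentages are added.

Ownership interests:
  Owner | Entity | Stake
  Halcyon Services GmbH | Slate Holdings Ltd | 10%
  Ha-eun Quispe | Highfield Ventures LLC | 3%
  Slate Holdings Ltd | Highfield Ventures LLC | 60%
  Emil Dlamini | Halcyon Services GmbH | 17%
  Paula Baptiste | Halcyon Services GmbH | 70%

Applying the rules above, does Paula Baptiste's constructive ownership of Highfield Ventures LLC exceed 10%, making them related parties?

Chain via Halcyon Services GmbH → Slate Holdings Ltd (R1): 70% × 10% × 60% = 4.2% of Highfield Ventures LLC.
4.2% does not exceed the 10% threshold, so Paula is not a related party to Highfield Ventures LLC.

No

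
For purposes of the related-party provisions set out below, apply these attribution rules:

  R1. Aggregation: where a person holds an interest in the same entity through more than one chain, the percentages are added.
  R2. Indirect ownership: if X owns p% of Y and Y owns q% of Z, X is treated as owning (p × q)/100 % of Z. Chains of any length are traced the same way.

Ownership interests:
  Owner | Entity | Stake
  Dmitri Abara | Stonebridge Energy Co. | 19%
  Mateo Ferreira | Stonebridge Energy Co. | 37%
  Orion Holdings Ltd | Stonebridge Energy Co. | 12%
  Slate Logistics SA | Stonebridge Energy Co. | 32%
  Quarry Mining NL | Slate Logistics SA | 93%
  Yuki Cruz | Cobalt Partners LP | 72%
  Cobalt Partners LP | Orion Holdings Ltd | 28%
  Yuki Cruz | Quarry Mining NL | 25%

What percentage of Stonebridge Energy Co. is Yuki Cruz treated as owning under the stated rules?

Chain via Quarry Mining NL → Slate Logistics SA (R2): 25% × 93% × 32% = 7.44% of Stonebridge Energy Co.
Chain via Cobalt Partners LP → Orion Holdings Ltd (R2): 72% × 28% × 12% = 2.4192% of Stonebridge Energy Co.
Aggregating (R1): 7.44% + 2.4192% = 9.8592%.

9.8592%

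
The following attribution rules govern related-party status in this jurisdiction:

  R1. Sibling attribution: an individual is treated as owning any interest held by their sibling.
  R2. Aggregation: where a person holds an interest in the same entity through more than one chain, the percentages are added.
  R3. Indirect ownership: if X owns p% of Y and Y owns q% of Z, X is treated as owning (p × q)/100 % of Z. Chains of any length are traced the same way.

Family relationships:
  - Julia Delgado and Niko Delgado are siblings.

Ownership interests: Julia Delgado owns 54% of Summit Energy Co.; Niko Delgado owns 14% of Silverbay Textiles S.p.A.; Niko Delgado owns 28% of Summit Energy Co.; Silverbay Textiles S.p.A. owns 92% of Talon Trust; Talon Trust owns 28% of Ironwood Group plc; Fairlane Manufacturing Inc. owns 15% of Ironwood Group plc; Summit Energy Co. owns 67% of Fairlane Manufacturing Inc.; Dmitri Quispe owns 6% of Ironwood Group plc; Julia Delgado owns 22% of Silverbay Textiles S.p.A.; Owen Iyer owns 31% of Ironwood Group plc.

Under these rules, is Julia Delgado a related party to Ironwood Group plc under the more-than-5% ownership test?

Yes

By sibling attribution (R1), Julia Delgado is treated as also owning Niko Delgado's interest in Silverbay Textiles S.p.A, giving 22% + 14% = 36%.
By sibling attribution (R1), Julia Delgado is treated as also owning Niko Delgado's interest in Summit Energy Co, giving 54% + 28% = 82%.
Chain via Silverbay Textiles S.p.A. → Talon Trust (R3): 36% × 92% × 28% = 9.2736% of Ironwood Group plc.
Chain via Summit Energy Co. → Fairlane Manufacturing Inc. (R3): 82% × 67% × 15% = 8.241% of Ironwood Group plc.
Aggregating (R2): 9.2736% + 8.241% = 17.5146%.
17.5146% exceeds the 5% threshold, so Julia is a related party to Ironwood Group plc.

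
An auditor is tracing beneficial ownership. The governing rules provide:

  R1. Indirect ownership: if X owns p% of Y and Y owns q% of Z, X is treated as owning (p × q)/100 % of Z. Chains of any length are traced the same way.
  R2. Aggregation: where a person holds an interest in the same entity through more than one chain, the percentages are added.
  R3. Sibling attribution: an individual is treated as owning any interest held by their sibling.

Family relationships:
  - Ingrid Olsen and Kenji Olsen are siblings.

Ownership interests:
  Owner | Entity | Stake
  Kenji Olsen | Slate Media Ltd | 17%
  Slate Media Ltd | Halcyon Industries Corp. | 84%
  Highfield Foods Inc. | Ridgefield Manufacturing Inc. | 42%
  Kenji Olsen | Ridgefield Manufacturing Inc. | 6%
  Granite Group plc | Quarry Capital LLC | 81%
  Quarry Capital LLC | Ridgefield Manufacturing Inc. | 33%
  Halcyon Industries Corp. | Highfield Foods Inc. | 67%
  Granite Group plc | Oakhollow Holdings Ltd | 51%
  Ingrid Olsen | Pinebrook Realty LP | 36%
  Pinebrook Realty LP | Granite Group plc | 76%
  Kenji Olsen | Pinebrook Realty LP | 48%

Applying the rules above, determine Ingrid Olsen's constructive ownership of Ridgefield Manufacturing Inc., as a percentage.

By sibling attribution (R3), Ingrid Olsen is treated as also owning Kenji Olsen's interest in Pinebrook Realty LP, giving 36% + 48% = 84%.
By sibling attribution (R3), Ingrid Olsen is treated as owning Kenji Olsen's 17% interest in Slate Media Ltd.
By sibling attribution (R3), Ingrid Olsen is treated as owning Kenji Olsen's 6% interest in Ridgefield Manufacturing Inc.
Chain via Pinebrook Realty LP → Granite Group plc → Quarry Capital LLC (R1): 84% × 76% × 81% × 33% = 17.064432% of Ridgefield Manufacturing Inc.
Chain via Slate Media Ltd → Halcyon Industries Corp. → Highfield Foods Inc. (R1): 17% × 84% × 67% × 42% = 4.018392% of Ridgefield Manufacturing Inc.
Direct interest in Ridgefield Manufacturing Inc: 6%.
Aggregating (R2): 17.064432% + 4.018392% + 6% = 27.082824%.

27.082824%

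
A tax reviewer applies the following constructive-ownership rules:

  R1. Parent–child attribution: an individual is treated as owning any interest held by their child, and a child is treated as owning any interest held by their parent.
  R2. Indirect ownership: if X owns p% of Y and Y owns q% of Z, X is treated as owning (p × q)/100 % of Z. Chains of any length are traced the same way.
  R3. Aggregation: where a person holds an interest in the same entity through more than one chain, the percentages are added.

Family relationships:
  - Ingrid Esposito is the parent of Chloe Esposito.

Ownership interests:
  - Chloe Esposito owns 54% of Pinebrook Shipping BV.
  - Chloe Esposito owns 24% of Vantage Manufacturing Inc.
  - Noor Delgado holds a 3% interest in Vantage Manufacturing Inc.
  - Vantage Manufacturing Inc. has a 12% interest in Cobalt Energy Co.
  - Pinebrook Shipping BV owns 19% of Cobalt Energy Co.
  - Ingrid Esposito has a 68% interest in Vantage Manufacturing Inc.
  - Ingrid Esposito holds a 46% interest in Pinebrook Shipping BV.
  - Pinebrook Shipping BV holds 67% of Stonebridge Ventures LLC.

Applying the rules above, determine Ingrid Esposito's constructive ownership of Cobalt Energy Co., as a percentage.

By parent–child attribution (R1), Ingrid Esposito is treated as also owning Chloe Esposito's interest in Vantage Manufacturing Inc, giving 68% + 24% = 92%.
By parent–child attribution (R1), Ingrid Esposito is treated as also owning Chloe Esposito's interest in Pinebrook Shipping BV, giving 46% + 54% = 100%.
Chain via Vantage Manufacturing Inc. (R2): 92% × 12% = 11.04% of Cobalt Energy Co.
Chain via Pinebrook Shipping BV (R2): 100% × 19% = 19% of Cobalt Energy Co.
Aggregating (R3): 11.04% + 19% = 30.04%.

30.04%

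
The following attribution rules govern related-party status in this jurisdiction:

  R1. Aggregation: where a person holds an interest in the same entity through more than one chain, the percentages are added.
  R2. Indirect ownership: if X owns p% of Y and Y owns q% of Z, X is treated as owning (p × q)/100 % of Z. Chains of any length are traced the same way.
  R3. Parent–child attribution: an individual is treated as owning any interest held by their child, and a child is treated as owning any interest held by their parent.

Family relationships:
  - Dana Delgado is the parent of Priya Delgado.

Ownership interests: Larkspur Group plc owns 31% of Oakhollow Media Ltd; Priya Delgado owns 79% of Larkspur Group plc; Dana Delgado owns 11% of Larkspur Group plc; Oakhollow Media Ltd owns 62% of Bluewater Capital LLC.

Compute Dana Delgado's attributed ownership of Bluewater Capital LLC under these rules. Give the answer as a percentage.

By parent–child attribution (R3), Dana Delgado is treated as also owning Priya Delgado's interest in Larkspur Group plc, giving 11% + 79% = 90%.
Chain via Larkspur Group plc → Oakhollow Media Ltd (R2): 90% × 31% × 62% = 17.298% of Bluewater Capital LLC.

17.298%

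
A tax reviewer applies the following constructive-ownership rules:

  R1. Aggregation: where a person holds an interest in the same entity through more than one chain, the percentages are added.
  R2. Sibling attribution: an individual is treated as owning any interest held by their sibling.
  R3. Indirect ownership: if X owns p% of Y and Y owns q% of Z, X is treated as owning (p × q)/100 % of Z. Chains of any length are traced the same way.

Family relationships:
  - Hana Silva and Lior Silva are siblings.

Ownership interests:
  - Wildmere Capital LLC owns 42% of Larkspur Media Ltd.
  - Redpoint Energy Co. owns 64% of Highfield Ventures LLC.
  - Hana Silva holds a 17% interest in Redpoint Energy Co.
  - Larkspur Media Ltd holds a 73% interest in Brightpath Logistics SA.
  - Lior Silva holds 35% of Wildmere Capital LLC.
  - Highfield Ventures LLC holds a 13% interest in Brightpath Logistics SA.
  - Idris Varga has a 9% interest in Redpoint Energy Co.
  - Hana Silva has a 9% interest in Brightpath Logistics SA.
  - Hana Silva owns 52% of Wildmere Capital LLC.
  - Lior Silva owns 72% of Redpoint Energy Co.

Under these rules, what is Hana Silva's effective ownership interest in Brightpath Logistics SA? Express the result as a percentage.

43.079%

By sibling attribution (R2), Hana Silva is treated as also owning Lior Silva's interest in Redpoint Energy Co, giving 17% + 72% = 89%.
By sibling attribution (R2), Hana Silva is treated as also owning Lior Silva's interest in Wildmere Capital LLC, giving 52% + 35% = 87%.
Chain via Redpoint Energy Co. → Highfield Ventures LLC (R3): 89% × 64% × 13% = 7.4048% of Brightpath Logistics SA.
Chain via Wildmere Capital LLC → Larkspur Media Ltd (R3): 87% × 42% × 73% = 26.6742% of Brightpath Logistics SA.
Direct interest in Brightpath Logistics SA: 9%.
Aggregating (R1): 7.4048% + 26.6742% + 9% = 43.079%.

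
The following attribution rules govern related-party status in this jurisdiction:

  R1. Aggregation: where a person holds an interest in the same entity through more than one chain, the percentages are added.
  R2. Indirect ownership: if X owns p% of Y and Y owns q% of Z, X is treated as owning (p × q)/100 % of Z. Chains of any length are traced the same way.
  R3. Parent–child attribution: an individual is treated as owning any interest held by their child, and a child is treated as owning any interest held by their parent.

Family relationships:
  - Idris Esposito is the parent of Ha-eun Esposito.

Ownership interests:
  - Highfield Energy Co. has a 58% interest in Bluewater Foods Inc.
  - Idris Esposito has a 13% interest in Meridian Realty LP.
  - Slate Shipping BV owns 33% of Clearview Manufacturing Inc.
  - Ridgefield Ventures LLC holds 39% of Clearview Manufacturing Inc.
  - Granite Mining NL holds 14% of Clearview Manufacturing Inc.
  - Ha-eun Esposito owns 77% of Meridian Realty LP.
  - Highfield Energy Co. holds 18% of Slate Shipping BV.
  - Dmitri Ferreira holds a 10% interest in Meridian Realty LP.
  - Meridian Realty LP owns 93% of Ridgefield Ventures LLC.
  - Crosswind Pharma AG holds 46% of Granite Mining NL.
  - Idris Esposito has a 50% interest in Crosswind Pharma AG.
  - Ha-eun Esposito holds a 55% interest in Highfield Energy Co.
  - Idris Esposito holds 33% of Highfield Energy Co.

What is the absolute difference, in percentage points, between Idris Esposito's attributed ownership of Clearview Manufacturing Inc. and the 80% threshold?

38.9098

By parent–child attribution (R3), Idris Esposito is treated as also owning Ha-eun Esposito's interest in Meridian Realty LP, giving 13% + 77% = 90%.
By parent–child attribution (R3), Idris Esposito is treated as also owning Ha-eun Esposito's interest in Highfield Energy Co, giving 33% + 55% = 88%.
Chain via Meridian Realty LP → Ridgefield Ventures LLC (R2): 90% × 93% × 39% = 32.643% of Clearview Manufacturing Inc.
Chain via Crosswind Pharma AG → Granite Mining NL (R2): 50% × 46% × 14% = 3.22% of Clearview Manufacturing Inc.
Chain via Highfield Energy Co. → Slate Shipping BV (R2): 88% × 18% × 33% = 5.2272% of Clearview Manufacturing Inc.
Aggregating (R1): 32.643% + 3.22% + 5.2272% = 41.0902%.
41.0902% falls short of the 80% threshold by 38.9098 percentage points.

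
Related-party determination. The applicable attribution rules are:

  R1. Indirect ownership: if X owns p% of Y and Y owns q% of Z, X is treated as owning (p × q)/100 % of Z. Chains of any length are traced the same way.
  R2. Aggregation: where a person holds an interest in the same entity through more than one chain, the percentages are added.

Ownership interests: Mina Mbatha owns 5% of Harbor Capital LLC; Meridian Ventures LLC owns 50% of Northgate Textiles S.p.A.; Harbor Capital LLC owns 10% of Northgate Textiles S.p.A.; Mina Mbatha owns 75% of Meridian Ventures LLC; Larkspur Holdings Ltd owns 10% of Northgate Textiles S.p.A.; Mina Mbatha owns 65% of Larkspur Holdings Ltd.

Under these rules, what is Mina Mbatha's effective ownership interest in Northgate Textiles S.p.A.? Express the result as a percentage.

Chain via Harbor Capital LLC (R1): 5% × 10% = 0.5% of Northgate Textiles S.p.A.
Chain via Meridian Ventures LLC (R1): 75% × 50% = 37.5% of Northgate Textiles S.p.A.
Chain via Larkspur Holdings Ltd (R1): 65% × 10% = 6.5% of Northgate Textiles S.p.A.
Aggregating (R2): 0.5% + 37.5% + 6.5% = 44.5%.

44.5%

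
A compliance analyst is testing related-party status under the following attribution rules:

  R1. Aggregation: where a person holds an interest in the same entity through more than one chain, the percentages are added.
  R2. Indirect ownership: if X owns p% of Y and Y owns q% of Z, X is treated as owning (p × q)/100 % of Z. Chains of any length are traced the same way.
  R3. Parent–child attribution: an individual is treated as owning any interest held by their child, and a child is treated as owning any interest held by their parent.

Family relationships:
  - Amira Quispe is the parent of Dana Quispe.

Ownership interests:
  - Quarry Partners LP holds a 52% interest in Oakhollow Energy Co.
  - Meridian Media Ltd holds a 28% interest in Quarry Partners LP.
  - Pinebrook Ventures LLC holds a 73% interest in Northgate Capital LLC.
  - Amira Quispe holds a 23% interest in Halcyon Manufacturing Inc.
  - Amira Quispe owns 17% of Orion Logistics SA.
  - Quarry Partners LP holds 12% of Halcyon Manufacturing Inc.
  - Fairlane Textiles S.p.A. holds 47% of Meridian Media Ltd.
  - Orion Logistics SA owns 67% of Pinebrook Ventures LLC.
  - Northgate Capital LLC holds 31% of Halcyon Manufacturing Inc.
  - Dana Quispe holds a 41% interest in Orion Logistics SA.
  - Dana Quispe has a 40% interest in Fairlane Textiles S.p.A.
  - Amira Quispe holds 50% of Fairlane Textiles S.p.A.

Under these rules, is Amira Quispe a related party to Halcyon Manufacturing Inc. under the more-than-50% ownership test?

By parent–child attribution (R3), Amira Quispe is treated as also owning Dana Quispe's interest in Fairlane Textiles S.p.A, giving 50% + 40% = 90%.
By parent–child attribution (R3), Amira Quispe is treated as also owning Dana Quispe's interest in Orion Logistics SA, giving 17% + 41% = 58%.
Chain via Fairlane Textiles S.p.A. → Meridian Media Ltd → Quarry Partners LP (R2): 90% × 47% × 28% × 12% = 1.42128% of Halcyon Manufacturing Inc.
Chain via Orion Logistics SA → Pinebrook Ventures LLC → Northgate Capital LLC (R2): 58% × 67% × 73% × 31% = 8.794018% of Halcyon Manufacturing Inc.
Direct interest in Halcyon Manufacturing Inc: 23%.
Aggregating (R1): 1.42128% + 8.794018% + 23% = 33.215298%.
33.215298% does not exceed the 50% threshold, so Amira is not a related party to Halcyon Manufacturing Inc.

No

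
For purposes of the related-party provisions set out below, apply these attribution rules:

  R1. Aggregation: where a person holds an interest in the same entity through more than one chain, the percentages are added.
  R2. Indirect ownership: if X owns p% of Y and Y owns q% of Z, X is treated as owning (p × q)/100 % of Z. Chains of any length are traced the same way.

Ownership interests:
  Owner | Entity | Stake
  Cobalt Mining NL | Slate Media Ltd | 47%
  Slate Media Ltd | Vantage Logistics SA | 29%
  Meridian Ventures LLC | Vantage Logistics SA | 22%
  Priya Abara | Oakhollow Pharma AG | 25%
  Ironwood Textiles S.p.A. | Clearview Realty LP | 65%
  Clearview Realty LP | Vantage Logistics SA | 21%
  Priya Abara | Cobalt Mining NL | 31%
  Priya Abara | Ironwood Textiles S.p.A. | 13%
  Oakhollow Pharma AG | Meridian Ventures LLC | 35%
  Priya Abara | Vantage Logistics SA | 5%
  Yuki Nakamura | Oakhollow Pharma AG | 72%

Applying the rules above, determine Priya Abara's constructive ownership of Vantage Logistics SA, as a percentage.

12.9248%

Chain via Oakhollow Pharma AG → Meridian Ventures LLC (R2): 25% × 35% × 22% = 1.925% of Vantage Logistics SA.
Chain via Ironwood Textiles S.p.A. → Clearview Realty LP (R2): 13% × 65% × 21% = 1.7745% of Vantage Logistics SA.
Chain via Cobalt Mining NL → Slate Media Ltd (R2): 31% × 47% × 29% = 4.2253% of Vantage Logistics SA.
Direct interest in Vantage Logistics SA: 5%.
Aggregating (R1): 1.925% + 1.7745% + 4.2253% + 5% = 12.9248%.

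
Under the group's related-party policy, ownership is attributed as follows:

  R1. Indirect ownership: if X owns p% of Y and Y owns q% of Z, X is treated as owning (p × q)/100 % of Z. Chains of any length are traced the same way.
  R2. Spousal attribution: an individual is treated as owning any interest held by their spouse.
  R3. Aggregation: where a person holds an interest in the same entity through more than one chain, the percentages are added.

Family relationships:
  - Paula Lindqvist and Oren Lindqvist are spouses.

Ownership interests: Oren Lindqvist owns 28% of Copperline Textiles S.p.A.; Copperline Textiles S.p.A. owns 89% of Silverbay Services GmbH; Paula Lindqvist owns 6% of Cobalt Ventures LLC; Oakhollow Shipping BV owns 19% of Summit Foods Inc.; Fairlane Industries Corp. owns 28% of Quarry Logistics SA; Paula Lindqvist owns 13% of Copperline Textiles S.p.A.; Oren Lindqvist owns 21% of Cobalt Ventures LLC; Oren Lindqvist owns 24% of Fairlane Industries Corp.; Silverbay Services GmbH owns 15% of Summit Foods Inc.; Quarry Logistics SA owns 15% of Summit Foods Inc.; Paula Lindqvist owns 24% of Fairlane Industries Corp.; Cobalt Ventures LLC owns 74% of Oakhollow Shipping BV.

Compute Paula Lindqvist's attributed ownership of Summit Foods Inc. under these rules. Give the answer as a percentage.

By spousal attribution (R2), Paula Lindqvist is treated as also owning Oren Lindqvist's interest in Fairlane Industries Corp, giving 24% + 24% = 48%.
By spousal attribution (R2), Paula Lindqvist is treated as also owning Oren Lindqvist's interest in Cobalt Ventures LLC, giving 6% + 21% = 27%.
By spousal attribution (R2), Paula Lindqvist is treated as also owning Oren Lindqvist's interest in Copperline Textiles S.p.A, giving 13% + 28% = 41%.
Chain via Fairlane Industries Corp. → Quarry Logistics SA (R1): 48% × 28% × 15% = 2.016% of Summit Foods Inc.
Chain via Cobalt Ventures LLC → Oakhollow Shipping BV (R1): 27% × 74% × 19% = 3.7962% of Summit Foods Inc.
Chain via Copperline Textiles S.p.A. → Silverbay Services GmbH (R1): 41% × 89% × 15% = 5.4735% of Summit Foods Inc.
Aggregating (R3): 2.016% + 3.7962% + 5.4735% = 11.2857%.

11.2857%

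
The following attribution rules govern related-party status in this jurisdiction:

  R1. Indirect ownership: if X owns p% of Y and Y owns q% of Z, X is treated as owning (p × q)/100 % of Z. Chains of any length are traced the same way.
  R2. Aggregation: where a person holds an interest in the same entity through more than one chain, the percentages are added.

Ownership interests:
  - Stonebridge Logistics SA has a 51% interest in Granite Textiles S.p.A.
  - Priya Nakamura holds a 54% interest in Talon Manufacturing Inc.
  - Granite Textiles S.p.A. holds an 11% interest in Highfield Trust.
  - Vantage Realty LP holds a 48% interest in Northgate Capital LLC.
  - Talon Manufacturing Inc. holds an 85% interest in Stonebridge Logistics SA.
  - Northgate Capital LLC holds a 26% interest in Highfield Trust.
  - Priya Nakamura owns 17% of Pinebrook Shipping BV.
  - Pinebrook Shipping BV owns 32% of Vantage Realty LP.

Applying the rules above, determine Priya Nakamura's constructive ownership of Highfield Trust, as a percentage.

Chain via Pinebrook Shipping BV → Vantage Realty LP → Northgate Capital LLC (R1): 17% × 32% × 48% × 26% = 0.678912% of Highfield Trust.
Chain via Talon Manufacturing Inc. → Stonebridge Logistics SA → Granite Textiles S.p.A. (R1): 54% × 85% × 51% × 11% = 2.57499% of Highfield Trust.
Aggregating (R2): 0.678912% + 2.57499% = 3.253902%.

3.253902%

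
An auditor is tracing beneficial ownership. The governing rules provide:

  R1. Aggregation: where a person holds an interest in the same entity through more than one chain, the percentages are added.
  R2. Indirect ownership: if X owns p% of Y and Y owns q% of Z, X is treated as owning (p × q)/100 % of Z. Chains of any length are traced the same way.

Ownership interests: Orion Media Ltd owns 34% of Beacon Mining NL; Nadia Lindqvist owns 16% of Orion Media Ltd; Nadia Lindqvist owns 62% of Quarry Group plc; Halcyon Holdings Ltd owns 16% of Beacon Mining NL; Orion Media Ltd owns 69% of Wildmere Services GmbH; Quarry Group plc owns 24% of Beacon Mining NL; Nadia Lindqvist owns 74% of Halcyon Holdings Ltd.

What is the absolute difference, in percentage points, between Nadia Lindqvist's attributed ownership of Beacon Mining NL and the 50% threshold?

Chain via Halcyon Holdings Ltd (R2): 74% × 16% = 11.84% of Beacon Mining NL.
Chain via Orion Media Ltd (R2): 16% × 34% = 5.44% of Beacon Mining NL.
Chain via Quarry Group plc (R2): 62% × 24% = 14.88% of Beacon Mining NL.
Aggregating (R1): 11.84% + 5.44% + 14.88% = 32.16%.
32.16% falls short of the 50% threshold by 17.84 percentage points.

17.84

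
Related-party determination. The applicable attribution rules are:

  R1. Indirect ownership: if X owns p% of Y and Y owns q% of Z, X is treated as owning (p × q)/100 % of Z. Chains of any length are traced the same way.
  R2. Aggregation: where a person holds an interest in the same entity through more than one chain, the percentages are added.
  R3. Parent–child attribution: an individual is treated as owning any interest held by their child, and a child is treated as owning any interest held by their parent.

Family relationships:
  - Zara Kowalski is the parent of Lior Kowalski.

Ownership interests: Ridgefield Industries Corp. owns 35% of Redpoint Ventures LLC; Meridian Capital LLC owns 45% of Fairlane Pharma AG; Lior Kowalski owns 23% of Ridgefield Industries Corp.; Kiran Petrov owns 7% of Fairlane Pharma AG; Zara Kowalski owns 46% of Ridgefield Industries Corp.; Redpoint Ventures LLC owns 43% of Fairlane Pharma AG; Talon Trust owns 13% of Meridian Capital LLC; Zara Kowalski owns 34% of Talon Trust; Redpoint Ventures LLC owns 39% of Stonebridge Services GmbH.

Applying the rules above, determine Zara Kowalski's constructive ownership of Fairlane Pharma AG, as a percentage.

By parent–child attribution (R3), Zara Kowalski is treated as also owning Lior Kowalski's interest in Ridgefield Industries Corp, giving 46% + 23% = 69%.
Chain via Talon Trust → Meridian Capital LLC (R1): 34% × 13% × 45% = 1.989% of Fairlane Pharma AG.
Chain via Ridgefield Industries Corp. → Redpoint Ventures LLC (R1): 69% × 35% × 43% = 10.3845% of Fairlane Pharma AG.
Aggregating (R2): 1.989% + 10.3845% = 12.3735%.

12.3735%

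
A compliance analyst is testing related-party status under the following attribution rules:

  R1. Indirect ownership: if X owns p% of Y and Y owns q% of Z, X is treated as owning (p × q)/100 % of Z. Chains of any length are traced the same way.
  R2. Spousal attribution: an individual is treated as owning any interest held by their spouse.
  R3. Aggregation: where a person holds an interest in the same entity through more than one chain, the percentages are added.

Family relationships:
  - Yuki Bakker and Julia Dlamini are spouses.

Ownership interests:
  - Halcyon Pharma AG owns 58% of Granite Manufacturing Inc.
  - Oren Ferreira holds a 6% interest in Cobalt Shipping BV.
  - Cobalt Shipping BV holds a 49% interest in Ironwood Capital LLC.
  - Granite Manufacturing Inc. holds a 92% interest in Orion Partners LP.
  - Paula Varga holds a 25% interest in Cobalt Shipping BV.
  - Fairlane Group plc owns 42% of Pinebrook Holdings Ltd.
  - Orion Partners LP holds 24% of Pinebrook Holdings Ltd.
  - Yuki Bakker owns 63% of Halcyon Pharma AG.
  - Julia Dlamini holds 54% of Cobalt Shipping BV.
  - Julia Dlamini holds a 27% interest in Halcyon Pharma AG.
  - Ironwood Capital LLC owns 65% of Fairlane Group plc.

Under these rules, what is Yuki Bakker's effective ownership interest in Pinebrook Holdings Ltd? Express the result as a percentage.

By spousal attribution (R2), Yuki Bakker is treated as also owning Julia Dlamini's interest in Halcyon Pharma AG, giving 63% + 27% = 90%.
By spousal attribution (R2), Yuki Bakker is treated as owning Julia Dlamini's 54% interest in Cobalt Shipping BV.
Chain via Halcyon Pharma AG → Granite Manufacturing Inc. → Orion Partners LP (R1): 90% × 58% × 92% × 24% = 11.52576% of Pinebrook Holdings Ltd.
Chain via Cobalt Shipping BV → Ironwood Capital LLC → Fairlane Group plc (R1): 54% × 49% × 65% × 42% = 7.22358% of Pinebrook Holdings Ltd.
Aggregating (R3): 11.52576% + 7.22358% = 18.74934%.

18.74934%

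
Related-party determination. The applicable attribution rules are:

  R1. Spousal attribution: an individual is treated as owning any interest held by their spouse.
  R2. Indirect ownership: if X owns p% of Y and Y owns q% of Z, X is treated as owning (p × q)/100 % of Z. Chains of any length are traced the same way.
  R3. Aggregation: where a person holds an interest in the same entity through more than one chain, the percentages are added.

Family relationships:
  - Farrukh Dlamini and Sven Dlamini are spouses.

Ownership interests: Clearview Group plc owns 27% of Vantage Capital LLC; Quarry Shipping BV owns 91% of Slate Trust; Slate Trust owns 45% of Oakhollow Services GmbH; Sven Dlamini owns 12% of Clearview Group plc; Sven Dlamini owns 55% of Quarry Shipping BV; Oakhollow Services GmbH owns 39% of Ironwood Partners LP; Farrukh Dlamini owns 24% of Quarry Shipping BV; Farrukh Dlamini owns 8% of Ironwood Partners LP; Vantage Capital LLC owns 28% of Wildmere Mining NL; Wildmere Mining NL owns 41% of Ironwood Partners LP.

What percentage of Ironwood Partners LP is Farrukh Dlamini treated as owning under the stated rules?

20.988647%

By spousal attribution (R1), Farrukh Dlamini is treated as also owning Sven Dlamini's interest in Quarry Shipping BV, giving 24% + 55% = 79%.
By spousal attribution (R1), Farrukh Dlamini is treated as owning Sven Dlamini's 12% interest in Clearview Group plc.
Chain via Quarry Shipping BV → Slate Trust → Oakhollow Services GmbH (R2): 79% × 91% × 45% × 39% = 12.616695% of Ironwood Partners LP.
Direct interest in Ironwood Partners LP: 8%.
Chain via Clearview Group plc → Vantage Capital LLC → Wildmere Mining NL (R2): 12% × 27% × 28% × 41% = 0.371952% of Ironwood Partners LP.
Aggregating (R3): 12.616695% + 8% + 0.371952% = 20.988647%.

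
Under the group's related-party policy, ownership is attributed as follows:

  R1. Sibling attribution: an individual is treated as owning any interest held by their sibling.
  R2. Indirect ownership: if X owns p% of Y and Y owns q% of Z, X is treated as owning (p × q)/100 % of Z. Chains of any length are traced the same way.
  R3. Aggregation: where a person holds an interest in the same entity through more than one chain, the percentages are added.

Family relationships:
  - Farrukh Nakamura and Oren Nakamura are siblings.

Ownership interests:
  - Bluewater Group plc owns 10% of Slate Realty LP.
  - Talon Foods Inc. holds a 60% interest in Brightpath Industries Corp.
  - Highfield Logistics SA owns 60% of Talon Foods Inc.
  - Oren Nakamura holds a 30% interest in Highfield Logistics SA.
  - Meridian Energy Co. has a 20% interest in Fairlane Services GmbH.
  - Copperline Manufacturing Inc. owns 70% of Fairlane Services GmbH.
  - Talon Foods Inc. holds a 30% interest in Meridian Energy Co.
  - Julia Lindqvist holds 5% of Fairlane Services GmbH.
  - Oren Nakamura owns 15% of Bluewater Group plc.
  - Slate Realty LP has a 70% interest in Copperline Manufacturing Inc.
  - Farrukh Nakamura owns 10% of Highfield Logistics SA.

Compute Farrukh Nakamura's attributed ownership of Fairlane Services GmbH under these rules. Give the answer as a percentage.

By sibling attribution (R1), Farrukh Nakamura is treated as also owning Oren Nakamura's interest in Highfield Logistics SA, giving 10% + 30% = 40%.
By sibling attribution (R1), Farrukh Nakamura is treated as owning Oren Nakamura's 15% interest in Bluewater Group plc.
Chain via Highfield Logistics SA → Talon Foods Inc. → Meridian Energy Co. (R2): 40% × 60% × 30% × 20% = 1.44% of Fairlane Services GmbH.
Chain via Bluewater Group plc → Slate Realty LP → Copperline Manufacturing Inc. (R2): 15% × 10% × 70% × 70% = 0.735% of Fairlane Services GmbH.
Aggregating (R3): 1.44% + 0.735% = 2.175%.

2.175%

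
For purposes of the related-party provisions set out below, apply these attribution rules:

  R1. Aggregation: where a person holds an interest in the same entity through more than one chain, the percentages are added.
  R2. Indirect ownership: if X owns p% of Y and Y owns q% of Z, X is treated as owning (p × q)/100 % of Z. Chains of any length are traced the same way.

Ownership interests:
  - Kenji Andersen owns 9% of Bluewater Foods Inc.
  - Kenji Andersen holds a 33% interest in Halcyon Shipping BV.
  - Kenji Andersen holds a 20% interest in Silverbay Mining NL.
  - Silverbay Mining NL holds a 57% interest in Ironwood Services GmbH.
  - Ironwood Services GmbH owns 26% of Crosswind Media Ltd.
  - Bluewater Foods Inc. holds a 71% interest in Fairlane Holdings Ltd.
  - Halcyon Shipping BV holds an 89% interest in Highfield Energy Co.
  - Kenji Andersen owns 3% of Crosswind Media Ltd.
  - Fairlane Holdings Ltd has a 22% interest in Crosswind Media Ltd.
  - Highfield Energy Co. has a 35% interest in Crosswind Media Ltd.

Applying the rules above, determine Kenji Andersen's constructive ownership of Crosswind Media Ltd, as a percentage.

Chain via Bluewater Foods Inc. → Fairlane Holdings Ltd (R2): 9% × 71% × 22% = 1.4058% of Crosswind Media Ltd.
Chain via Halcyon Shipping BV → Highfield Energy Co. (R2): 33% × 89% × 35% = 10.2795% of Crosswind Media Ltd.
Chain via Silverbay Mining NL → Ironwood Services GmbH (R2): 20% × 57% × 26% = 2.964% of Crosswind Media Ltd.
Direct interest in Crosswind Media Ltd: 3%.
Aggregating (R1): 1.4058% + 10.2795% + 2.964% + 3% = 17.6493%.

17.6493%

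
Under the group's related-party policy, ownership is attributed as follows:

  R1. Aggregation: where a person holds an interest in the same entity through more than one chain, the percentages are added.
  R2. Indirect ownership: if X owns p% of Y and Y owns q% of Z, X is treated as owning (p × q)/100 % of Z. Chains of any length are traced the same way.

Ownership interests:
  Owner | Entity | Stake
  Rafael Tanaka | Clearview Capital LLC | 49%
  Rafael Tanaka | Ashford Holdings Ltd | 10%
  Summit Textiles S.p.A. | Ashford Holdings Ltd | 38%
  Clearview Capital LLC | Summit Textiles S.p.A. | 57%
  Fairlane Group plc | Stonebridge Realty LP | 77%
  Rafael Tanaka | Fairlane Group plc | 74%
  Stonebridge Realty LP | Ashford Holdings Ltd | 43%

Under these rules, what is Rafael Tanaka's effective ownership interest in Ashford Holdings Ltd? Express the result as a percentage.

45.1148%

Chain via Clearview Capital LLC → Summit Textiles S.p.A. (R2): 49% × 57% × 38% = 10.6134% of Ashford Holdings Ltd.
Chain via Fairlane Group plc → Stonebridge Realty LP (R2): 74% × 77% × 43% = 24.5014% of Ashford Holdings Ltd.
Direct interest in Ashford Holdings Ltd: 10%.
Aggregating (R1): 10.6134% + 24.5014% + 10% = 45.1148%.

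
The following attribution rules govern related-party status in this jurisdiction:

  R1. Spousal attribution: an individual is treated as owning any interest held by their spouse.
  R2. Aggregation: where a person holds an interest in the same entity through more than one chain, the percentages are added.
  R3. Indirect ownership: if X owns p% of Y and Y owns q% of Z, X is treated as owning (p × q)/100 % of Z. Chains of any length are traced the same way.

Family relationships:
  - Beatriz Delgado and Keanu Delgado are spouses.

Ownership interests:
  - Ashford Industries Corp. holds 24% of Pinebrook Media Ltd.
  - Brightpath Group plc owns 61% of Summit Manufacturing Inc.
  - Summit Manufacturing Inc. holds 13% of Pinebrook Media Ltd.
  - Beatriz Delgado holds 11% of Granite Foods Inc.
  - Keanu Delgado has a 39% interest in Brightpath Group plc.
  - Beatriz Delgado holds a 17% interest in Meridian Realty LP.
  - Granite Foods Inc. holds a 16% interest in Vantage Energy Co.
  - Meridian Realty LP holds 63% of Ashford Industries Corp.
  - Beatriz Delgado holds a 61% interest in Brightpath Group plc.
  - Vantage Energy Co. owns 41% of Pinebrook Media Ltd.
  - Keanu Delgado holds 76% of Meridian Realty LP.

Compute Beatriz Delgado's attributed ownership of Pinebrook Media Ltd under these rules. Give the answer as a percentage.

22.7132%

By spousal attribution (R1), Beatriz Delgado is treated as also owning Keanu Delgado's interest in Brightpath Group plc, giving 61% + 39% = 100%.
By spousal attribution (R1), Beatriz Delgado is treated as also owning Keanu Delgado's interest in Meridian Realty LP, giving 17% + 76% = 93%.
Chain via Brightpath Group plc → Summit Manufacturing Inc. (R3): 100% × 61% × 13% = 7.93% of Pinebrook Media Ltd.
Chain via Meridian Realty LP → Ashford Industries Corp. (R3): 93% × 63% × 24% = 14.0616% of Pinebrook Media Ltd.
Chain via Granite Foods Inc. → Vantage Energy Co. (R3): 11% × 16% × 41% = 0.7216% of Pinebrook Media Ltd.
Aggregating (R2): 7.93% + 14.0616% + 0.7216% = 22.7132%.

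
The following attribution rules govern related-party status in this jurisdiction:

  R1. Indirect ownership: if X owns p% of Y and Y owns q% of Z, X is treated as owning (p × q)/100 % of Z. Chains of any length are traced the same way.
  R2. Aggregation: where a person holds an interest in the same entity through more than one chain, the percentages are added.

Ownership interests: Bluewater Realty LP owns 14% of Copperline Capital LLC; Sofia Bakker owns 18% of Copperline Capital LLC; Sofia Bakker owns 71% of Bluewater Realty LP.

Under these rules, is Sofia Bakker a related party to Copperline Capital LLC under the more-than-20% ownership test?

Yes

Chain via Bluewater Realty LP (R1): 71% × 14% = 9.94% of Copperline Capital LLC.
Direct interest in Copperline Capital LLC: 18%.
Aggregating (R2): 9.94% + 18% = 27.94%.
27.94% exceeds the 20% threshold, so Sofia is a related party to Copperline Capital LLC.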